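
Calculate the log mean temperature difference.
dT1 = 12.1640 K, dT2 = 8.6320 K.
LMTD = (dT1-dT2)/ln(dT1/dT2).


dT1/dT2 = 1.4092
ln(dT1/dT2) = 0.3430
LMTD = 3.5320 / 0.3430 = 10.2972 K

10.2972 K


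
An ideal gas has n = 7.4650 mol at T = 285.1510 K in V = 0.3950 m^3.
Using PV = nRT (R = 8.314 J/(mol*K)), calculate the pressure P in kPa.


P = nRT/V = 7.4650 * 8.314 * 285.1510 / 0.3950
= 17697.6145 / 0.3950 = 44804.0874 Pa = 44.8041 kPa

44.8041 kPa


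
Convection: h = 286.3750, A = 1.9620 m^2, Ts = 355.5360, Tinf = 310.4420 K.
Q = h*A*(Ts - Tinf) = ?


dT = 45.0940 K
Q = 286.3750 * 1.9620 * 45.0940 = 25336.8643 W

25336.8643 W


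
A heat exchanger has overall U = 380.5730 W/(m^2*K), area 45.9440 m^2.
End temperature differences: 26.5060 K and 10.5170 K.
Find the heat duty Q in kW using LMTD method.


LMTD = 17.2970 K
Q = 380.5730 * 45.9440 * 17.2970 = 302439.4357 W = 302.4394 kW

302.4394 kW


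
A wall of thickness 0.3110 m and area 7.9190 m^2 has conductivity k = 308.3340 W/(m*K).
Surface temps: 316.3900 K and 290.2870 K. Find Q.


dT = 26.1030 K
Q = 308.3340 * 7.9190 * 26.1030 / 0.3110 = 204937.6700 W

204937.6700 W


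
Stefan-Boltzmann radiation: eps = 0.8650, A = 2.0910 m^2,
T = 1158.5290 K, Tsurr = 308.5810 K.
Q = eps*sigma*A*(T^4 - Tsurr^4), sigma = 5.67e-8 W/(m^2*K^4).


T^4 = 1.8015e+12
Tsurr^4 = 9.0673e+09
Q = 0.8650 * 5.67e-8 * 2.0910 * 1.7924e+12 = 183818.5777 W

183818.5777 W


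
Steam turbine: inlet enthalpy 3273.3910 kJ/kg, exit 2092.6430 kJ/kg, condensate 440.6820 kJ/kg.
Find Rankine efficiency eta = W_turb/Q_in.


W = 1180.7480 kJ/kg
Q_in = 2832.7090 kJ/kg
eta = 0.4168 = 41.6826%

eta = 41.6826%


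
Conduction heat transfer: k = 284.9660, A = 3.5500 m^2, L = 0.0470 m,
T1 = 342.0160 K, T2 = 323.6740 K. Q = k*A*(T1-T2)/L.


dT = 18.3420 K
Q = 284.9660 * 3.5500 * 18.3420 / 0.0470 = 394793.7153 W

394793.7153 W


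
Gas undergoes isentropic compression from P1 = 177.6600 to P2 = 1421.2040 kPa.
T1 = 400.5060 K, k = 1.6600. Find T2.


(k-1)/k = 0.3976
(P2/P1)^exp = 2.2859
T2 = 400.5060 * 2.2859 = 915.5028 K

915.5028 K


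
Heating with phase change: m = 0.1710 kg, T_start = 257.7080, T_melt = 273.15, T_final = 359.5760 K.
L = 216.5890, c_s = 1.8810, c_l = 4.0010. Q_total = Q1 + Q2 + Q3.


Q1 (sensible, solid) = 0.1710 * 1.8810 * 15.4420 = 4.9669 kJ
Q2 (latent) = 0.1710 * 216.5890 = 37.0367 kJ
Q3 (sensible, liquid) = 0.1710 * 4.0010 * 86.4260 = 59.1302 kJ
Q_total = 101.1338 kJ

101.1338 kJ


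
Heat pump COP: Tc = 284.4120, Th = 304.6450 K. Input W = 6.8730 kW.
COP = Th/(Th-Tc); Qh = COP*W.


COP = 304.6450 / 20.2330 = 15.0568
Qh = 15.0568 * 6.8730 = 103.4856 kW

COP = 15.0568, Qh = 103.4856 kW


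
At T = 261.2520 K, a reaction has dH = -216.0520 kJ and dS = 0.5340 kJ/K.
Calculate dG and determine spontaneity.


T*dS = 261.2520 * 0.5340 = 139.5086 kJ
dG = -216.0520 - 139.5086 = -355.5606 kJ (spontaneous)

dG = -355.5606 kJ, spontaneous


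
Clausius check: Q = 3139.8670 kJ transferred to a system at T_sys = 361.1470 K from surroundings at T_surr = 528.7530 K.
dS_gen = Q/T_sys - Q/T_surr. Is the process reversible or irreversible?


dS_sys = 3139.8670/361.1470 = 8.6942 kJ/K
dS_surr = -3139.8670/528.7530 = -5.9382 kJ/K
dS_gen = 8.6942 - 5.9382 = 2.7559 kJ/K (irreversible)

dS_gen = 2.7559 kJ/K, irreversible


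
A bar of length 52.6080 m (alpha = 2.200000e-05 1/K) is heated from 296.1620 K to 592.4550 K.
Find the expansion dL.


dT = 296.2930 K
dL = 2.200000e-05 * 52.6080 * 296.2930 = 0.342922 m
L_final = 52.950922 m

dL = 0.342922 m


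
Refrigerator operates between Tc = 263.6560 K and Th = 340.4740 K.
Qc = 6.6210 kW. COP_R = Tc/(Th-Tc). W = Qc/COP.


COP = 263.6560 / 76.8180 = 3.4322
W = 6.6210 / 3.4322 = 1.9291 kW

COP = 3.4322, W = 1.9291 kW


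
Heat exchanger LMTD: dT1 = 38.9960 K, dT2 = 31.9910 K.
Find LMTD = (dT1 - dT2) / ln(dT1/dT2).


dT1/dT2 = 1.2190
ln(dT1/dT2) = 0.1980
LMTD = 7.0050 / 0.1980 = 35.3780 K

35.3780 K


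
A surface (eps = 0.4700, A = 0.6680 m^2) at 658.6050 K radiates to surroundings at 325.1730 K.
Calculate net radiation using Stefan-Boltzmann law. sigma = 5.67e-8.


T^4 = 1.8815e+11
Tsurr^4 = 1.1180e+10
Q = 0.4700 * 5.67e-8 * 0.6680 * 1.7697e+11 = 3150.2979 W

3150.2979 W


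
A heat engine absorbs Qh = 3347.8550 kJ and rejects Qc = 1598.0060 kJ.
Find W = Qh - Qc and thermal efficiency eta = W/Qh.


W = 3347.8550 - 1598.0060 = 1749.8490 kJ
eta = 1749.8490 / 3347.8550 = 0.5227 = 52.2678%

W = 1749.8490 kJ, eta = 52.2678%


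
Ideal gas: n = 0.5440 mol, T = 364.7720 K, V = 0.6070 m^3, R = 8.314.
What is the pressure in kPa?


P = nRT/V = 0.5440 * 8.314 * 364.7720 / 0.6070
= 1649.7966 / 0.6070 = 2717.9516 Pa = 2.7180 kPa

2.7180 kPa


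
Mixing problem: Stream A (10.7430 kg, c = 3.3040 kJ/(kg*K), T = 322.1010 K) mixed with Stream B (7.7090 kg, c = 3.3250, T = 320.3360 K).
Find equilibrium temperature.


num = 19643.9223
den = 61.1273
Tf = 321.3609 K

321.3609 K


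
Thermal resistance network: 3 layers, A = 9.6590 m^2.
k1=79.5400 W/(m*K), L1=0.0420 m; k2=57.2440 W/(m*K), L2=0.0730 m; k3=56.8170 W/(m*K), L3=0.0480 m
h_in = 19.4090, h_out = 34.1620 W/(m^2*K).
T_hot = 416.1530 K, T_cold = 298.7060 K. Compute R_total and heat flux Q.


R_conv_in = 1/(19.4090*9.6590) = 0.0053
R_1 = 0.0420/(79.5400*9.6590) = 5.4668e-05
R_2 = 0.0730/(57.2440*9.6590) = 0.0001
R_3 = 0.0480/(56.8170*9.6590) = 8.7464e-05
R_conv_out = 1/(34.1620*9.6590) = 0.0030
R_total = 0.0086 K/W
Q = 117.4470 / 0.0086 = 13595.1757 W

R_total = 0.0086 K/W, Q = 13595.1757 W


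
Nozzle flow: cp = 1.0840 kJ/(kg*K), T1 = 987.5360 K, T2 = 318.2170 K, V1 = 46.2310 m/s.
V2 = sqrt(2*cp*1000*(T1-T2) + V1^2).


dT = 669.3190 K
2*cp*1000*dT = 1451083.5920
V1^2 = 2137.3054
V2 = sqrt(1453220.8974) = 1205.4961 m/s

1205.4961 m/s


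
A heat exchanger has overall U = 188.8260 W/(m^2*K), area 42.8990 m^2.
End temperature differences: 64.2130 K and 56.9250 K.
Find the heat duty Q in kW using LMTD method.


LMTD = 60.4959 K
Q = 188.8260 * 42.8990 * 60.4959 = 490043.4138 W = 490.0434 kW

490.0434 kW


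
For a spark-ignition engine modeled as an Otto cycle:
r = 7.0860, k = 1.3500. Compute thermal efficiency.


r^(k-1) = 1.9845
eta = 1 - 1/1.9845 = 0.4961 = 49.6082%

49.6082%


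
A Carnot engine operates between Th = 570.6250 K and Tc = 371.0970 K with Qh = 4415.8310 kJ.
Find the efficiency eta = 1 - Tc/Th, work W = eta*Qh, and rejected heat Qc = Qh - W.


eta = 1 - 371.0970/570.6250 = 0.3497
W = 0.3497 * 4415.8310 = 1544.0647 kJ
Qc = 4415.8310 - 1544.0647 = 2871.7663 kJ

eta = 34.9666%, W = 1544.0647 kJ, Qc = 2871.7663 kJ


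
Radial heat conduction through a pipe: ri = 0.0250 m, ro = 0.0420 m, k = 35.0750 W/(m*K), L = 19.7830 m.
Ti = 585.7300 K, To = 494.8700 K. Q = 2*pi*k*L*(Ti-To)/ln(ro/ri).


dT = 90.8600 K
ln(ro/ri) = 0.5188
Q = 2*pi*35.0750*19.7830*90.8600 / 0.5188 = 763567.8950 W

763567.8950 W


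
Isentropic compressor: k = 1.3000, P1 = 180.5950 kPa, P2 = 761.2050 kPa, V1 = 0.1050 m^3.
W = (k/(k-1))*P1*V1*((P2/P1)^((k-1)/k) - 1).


(k-1)/k = 0.2308
(P2/P1)^exp = 1.3937
W = 4.3333 * 180.5950 * 0.1050 * (1.3937 - 1) = 32.3544 kJ

32.3544 kJ


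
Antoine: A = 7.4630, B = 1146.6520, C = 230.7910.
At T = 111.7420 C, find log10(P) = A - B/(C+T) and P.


C+T = 342.5330
B/(C+T) = 3.3476
log10(P) = 7.4630 - 3.3476 = 4.1154
P = 10^4.1154 = 13044.6818 mmHg

13044.6818 mmHg


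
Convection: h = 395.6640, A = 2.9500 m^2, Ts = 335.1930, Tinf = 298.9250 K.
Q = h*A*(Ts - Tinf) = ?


dT = 36.2680 K
Q = 395.6640 * 2.9500 * 36.2680 = 42332.3288 W

42332.3288 W


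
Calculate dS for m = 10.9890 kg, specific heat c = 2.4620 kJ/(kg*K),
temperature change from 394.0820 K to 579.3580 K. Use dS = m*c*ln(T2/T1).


T2/T1 = 1.4701
ln(T2/T1) = 0.3854
dS = 10.9890 * 2.4620 * 0.3854 = 10.4259 kJ/K

10.4259 kJ/K


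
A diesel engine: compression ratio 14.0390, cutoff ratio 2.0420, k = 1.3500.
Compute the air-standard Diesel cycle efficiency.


r^(k-1) = 2.5210
rc^k = 2.6217
eta = 0.5427 = 54.2713%

54.2713%


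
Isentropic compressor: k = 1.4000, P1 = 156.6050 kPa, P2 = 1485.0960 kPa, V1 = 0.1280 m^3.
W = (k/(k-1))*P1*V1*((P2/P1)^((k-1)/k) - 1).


(k-1)/k = 0.2857
(P2/P1)^exp = 1.9016
W = 3.5000 * 156.6050 * 0.1280 * (1.9016 - 1) = 63.2582 kJ

63.2582 kJ


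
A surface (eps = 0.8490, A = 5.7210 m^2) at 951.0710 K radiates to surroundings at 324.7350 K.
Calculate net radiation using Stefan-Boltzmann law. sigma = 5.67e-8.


T^4 = 8.1819e+11
Tsurr^4 = 1.1120e+10
Q = 0.8490 * 5.67e-8 * 5.7210 * 8.0707e+11 = 222265.1118 W

222265.1118 W


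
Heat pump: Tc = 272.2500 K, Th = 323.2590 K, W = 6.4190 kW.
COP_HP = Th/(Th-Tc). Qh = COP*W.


COP = 323.2590 / 51.0090 = 6.3373
Qh = 6.3373 * 6.4190 = 40.6791 kW

COP = 6.3373, Qh = 40.6791 kW


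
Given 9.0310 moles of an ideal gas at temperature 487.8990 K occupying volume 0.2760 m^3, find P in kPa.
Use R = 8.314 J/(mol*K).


P = nRT/V = 9.0310 * 8.314 * 487.8990 / 0.2760
= 36633.2787 / 0.2760 = 132729.2708 Pa = 132.7293 kPa

132.7293 kPa


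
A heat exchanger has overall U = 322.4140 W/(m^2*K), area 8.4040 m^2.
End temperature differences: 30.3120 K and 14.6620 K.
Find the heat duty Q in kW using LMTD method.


LMTD = 21.5480 K
Q = 322.4140 * 8.4040 * 21.5480 = 58385.8309 W = 58.3858 kW

58.3858 kW


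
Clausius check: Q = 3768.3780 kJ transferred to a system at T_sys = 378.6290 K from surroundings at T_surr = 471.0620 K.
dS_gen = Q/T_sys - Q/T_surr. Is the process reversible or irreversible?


dS_sys = 3768.3780/378.6290 = 9.9527 kJ/K
dS_surr = -3768.3780/471.0620 = -7.9997 kJ/K
dS_gen = 9.9527 - 7.9997 = 1.9529 kJ/K (irreversible)

dS_gen = 1.9529 kJ/K, irreversible


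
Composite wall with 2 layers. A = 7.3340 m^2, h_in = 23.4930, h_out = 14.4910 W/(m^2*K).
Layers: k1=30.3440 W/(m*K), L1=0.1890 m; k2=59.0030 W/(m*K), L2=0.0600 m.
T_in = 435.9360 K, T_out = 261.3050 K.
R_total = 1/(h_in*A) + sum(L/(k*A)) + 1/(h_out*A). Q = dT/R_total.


R_conv_in = 1/(23.4930*7.3340) = 0.0058
R_1 = 0.1890/(30.3440*7.3340) = 0.0008
R_2 = 0.0600/(59.0030*7.3340) = 0.0001
R_conv_out = 1/(14.4910*7.3340) = 0.0094
R_total = 0.0162 K/W
Q = 174.6310 / 0.0162 = 10778.8842 W

R_total = 0.0162 K/W, Q = 10778.8842 W


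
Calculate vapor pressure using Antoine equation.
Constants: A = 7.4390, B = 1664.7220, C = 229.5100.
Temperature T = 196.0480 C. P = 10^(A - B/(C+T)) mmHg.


C+T = 425.5580
B/(C+T) = 3.9119
log10(P) = 7.4390 - 3.9119 = 3.5271
P = 10^3.5271 = 3366.2247 mmHg

3366.2247 mmHg


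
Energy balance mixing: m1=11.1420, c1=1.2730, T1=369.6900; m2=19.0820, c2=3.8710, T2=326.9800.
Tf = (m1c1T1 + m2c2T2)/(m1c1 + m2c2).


num = 29396.4391
den = 88.0502
Tf = 333.8600 K

333.8600 K


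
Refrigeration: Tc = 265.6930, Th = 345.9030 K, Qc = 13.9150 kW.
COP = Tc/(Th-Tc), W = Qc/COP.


COP = 265.6930 / 80.2100 = 3.3125
W = 13.9150 / 3.3125 = 4.2008 kW

COP = 3.3125, W = 4.2008 kW


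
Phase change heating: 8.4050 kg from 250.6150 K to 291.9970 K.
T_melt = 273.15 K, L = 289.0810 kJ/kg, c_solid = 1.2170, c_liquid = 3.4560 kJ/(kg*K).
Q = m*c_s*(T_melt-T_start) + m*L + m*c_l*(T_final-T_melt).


Q1 (sensible, solid) = 8.4050 * 1.2170 * 22.5350 = 230.5079 kJ
Q2 (latent) = 8.4050 * 289.0810 = 2429.7258 kJ
Q3 (sensible, liquid) = 8.4050 * 3.4560 * 18.8470 = 547.4616 kJ
Q_total = 3207.6954 kJ

3207.6954 kJ


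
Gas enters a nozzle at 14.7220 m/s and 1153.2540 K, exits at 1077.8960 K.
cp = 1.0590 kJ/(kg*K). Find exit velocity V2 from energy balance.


dT = 75.3580 K
2*cp*1000*dT = 159608.2440
V1^2 = 216.7373
V2 = sqrt(159824.9813) = 399.7812 m/s

399.7812 m/s


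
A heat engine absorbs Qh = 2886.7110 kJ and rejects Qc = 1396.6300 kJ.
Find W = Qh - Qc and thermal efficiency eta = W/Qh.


W = 2886.7110 - 1396.6300 = 1490.0810 kJ
eta = 1490.0810 / 2886.7110 = 0.5162 = 51.6186%

W = 1490.0810 kJ, eta = 51.6186%


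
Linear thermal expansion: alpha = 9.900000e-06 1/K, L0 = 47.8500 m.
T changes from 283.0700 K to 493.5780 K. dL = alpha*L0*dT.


dT = 210.5080 K
dL = 9.900000e-06 * 47.8500 * 210.5080 = 0.099721 m
L_final = 47.949721 m

dL = 0.099721 m


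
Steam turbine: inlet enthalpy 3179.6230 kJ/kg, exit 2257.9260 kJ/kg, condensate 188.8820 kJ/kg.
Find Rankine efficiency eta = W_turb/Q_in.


W = 921.6970 kJ/kg
Q_in = 2990.7410 kJ/kg
eta = 0.3082 = 30.8183%

eta = 30.8183%


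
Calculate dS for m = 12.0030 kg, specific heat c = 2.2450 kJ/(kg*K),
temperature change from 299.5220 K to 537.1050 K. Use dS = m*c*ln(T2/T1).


T2/T1 = 1.7932
ln(T2/T1) = 0.5840
dS = 12.0030 * 2.2450 * 0.5840 = 15.7370 kJ/K

15.7370 kJ/K


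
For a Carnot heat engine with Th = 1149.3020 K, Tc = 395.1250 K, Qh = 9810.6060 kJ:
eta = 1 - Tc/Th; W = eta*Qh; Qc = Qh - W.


eta = 1 - 395.1250/1149.3020 = 0.6562
W = 0.6562 * 9810.6060 = 6437.7626 kJ
Qc = 9810.6060 - 6437.7626 = 3372.8434 kJ

eta = 65.6204%, W = 6437.7626 kJ, Qc = 3372.8434 kJ


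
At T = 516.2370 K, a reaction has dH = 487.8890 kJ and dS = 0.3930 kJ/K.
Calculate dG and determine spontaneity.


T*dS = 516.2370 * 0.3930 = 202.8811 kJ
dG = 487.8890 - 202.8811 = 285.0079 kJ (non-spontaneous)

dG = 285.0079 kJ, non-spontaneous


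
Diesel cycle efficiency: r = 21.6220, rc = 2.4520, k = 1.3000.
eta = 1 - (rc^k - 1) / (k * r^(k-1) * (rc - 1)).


r^(k-1) = 2.5146
rc^k = 3.2091
eta = 0.5346 = 53.4599%

53.4599%


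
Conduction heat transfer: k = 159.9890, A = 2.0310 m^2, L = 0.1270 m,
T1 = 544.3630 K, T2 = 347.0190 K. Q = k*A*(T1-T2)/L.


dT = 197.3440 K
Q = 159.9890 * 2.0310 * 197.3440 / 0.1270 = 504917.3022 W

504917.3022 W


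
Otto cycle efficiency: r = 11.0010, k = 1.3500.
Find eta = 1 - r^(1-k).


r^(k-1) = 2.3147
eta = 1 - 1/2.3147 = 0.5680 = 56.7985%

56.7985%


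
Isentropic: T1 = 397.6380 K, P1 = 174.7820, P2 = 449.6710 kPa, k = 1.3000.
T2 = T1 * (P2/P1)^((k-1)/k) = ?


(k-1)/k = 0.2308
(P2/P1)^exp = 1.2437
T2 = 397.6380 * 1.2437 = 494.5329 K

494.5329 K


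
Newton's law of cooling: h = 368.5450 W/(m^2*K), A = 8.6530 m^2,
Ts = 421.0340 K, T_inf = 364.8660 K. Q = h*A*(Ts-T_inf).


dT = 56.1680 K
Q = 368.5450 * 8.6530 * 56.1680 = 179120.8689 W

179120.8689 W


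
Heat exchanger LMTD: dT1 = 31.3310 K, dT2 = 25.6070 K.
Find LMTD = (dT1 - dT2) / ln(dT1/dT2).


dT1/dT2 = 1.2235
ln(dT1/dT2) = 0.2017
LMTD = 5.7240 / 0.2017 = 28.3728 K

28.3728 K


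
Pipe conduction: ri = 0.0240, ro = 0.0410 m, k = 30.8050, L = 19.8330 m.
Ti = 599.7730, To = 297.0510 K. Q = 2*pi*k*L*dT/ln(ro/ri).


dT = 302.7220 K
ln(ro/ri) = 0.5355
Q = 2*pi*30.8050*19.8330*302.7220 / 0.5355 = 2169997.3957 W

2169997.3957 W


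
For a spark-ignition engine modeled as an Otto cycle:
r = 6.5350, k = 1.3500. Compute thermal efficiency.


r^(k-1) = 1.9290
eta = 1 - 1/1.9290 = 0.4816 = 48.1601%

48.1601%


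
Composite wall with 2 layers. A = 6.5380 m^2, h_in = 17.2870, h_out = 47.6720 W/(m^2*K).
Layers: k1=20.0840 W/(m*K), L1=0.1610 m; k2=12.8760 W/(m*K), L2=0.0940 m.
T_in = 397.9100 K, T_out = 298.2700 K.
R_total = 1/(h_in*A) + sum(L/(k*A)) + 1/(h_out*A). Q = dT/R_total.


R_conv_in = 1/(17.2870*6.5380) = 0.0088
R_1 = 0.1610/(20.0840*6.5380) = 0.0012
R_2 = 0.0940/(12.8760*6.5380) = 0.0011
R_conv_out = 1/(47.6720*6.5380) = 0.0032
R_total = 0.0144 K/W
Q = 99.6400 / 0.0144 = 6919.9482 W

R_total = 0.0144 K/W, Q = 6919.9482 W


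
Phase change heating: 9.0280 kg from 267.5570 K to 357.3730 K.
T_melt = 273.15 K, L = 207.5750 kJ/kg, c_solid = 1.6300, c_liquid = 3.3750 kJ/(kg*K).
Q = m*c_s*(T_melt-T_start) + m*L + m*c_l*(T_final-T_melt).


Q1 (sensible, solid) = 9.0280 * 1.6300 * 5.5930 = 82.3046 kJ
Q2 (latent) = 9.0280 * 207.5750 = 1873.9871 kJ
Q3 (sensible, liquid) = 9.0280 * 3.3750 * 84.2230 = 2566.2327 kJ
Q_total = 4522.5244 kJ

4522.5244 kJ


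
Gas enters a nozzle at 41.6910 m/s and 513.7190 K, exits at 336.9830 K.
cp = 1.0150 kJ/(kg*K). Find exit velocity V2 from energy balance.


dT = 176.7360 K
2*cp*1000*dT = 358774.0800
V1^2 = 1738.1395
V2 = sqrt(360512.2195) = 600.4267 m/s

600.4267 m/s


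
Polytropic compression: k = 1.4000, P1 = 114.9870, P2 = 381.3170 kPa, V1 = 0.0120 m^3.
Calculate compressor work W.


(k-1)/k = 0.2857
(P2/P1)^exp = 1.4085
W = 3.5000 * 114.9870 * 0.0120 * (1.4085 - 1) = 1.9728 kJ

1.9728 kJ


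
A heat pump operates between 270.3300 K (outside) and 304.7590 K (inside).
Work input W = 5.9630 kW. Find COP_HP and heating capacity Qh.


COP = 304.7590 / 34.4290 = 8.8518
Qh = 8.8518 * 5.9630 = 52.7833 kW

COP = 8.8518, Qh = 52.7833 kW


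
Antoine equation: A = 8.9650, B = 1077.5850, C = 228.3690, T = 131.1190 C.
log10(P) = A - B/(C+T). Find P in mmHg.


C+T = 359.4880
B/(C+T) = 2.9976
log10(P) = 8.9650 - 2.9976 = 5.9674
P = 10^5.9674 = 927780.2947 mmHg

927780.2947 mmHg


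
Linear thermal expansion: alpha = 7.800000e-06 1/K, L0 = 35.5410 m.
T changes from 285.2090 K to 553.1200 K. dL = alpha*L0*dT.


dT = 267.9110 K
dL = 7.800000e-06 * 35.5410 * 267.9110 = 0.074270 m
L_final = 35.615270 m

dL = 0.074270 m


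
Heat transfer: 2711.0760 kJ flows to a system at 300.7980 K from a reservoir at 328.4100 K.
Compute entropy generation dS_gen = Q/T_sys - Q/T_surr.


dS_sys = 2711.0760/300.7980 = 9.0129 kJ/K
dS_surr = -2711.0760/328.4100 = -8.2552 kJ/K
dS_gen = 9.0129 - 8.2552 = 0.7578 kJ/K (irreversible)

dS_gen = 0.7578 kJ/K, irreversible


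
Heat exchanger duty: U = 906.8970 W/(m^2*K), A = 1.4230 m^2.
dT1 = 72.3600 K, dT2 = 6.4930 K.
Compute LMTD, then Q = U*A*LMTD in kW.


LMTD = 27.3202 K
Q = 906.8970 * 1.4230 * 27.3202 = 35257.0791 W = 35.2571 kW

35.2571 kW


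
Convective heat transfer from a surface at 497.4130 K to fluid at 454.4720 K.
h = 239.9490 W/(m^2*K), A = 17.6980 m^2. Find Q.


dT = 42.9410 K
Q = 239.9490 * 17.6980 * 42.9410 = 182353.9979 W

182353.9979 W


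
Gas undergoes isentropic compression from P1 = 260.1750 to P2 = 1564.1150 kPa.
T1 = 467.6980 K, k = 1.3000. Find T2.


(k-1)/k = 0.2308
(P2/P1)^exp = 1.5128
T2 = 467.6980 * 1.5128 = 707.5147 K

707.5147 K


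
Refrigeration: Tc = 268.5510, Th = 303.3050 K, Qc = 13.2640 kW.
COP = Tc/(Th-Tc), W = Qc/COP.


COP = 268.5510 / 34.7540 = 7.7272
W = 13.2640 / 7.7272 = 1.7165 kW

COP = 7.7272, W = 1.7165 kW


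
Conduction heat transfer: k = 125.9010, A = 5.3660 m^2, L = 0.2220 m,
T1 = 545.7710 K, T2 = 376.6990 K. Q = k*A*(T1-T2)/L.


dT = 169.0720 K
Q = 125.9010 * 5.3660 * 169.0720 / 0.2220 = 514515.6196 W

514515.6196 W


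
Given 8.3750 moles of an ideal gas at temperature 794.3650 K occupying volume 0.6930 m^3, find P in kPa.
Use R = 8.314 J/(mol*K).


P = nRT/V = 8.3750 * 8.314 * 794.3650 / 0.6930
= 55311.4364 / 0.6930 = 79814.4825 Pa = 79.8145 kPa

79.8145 kPa


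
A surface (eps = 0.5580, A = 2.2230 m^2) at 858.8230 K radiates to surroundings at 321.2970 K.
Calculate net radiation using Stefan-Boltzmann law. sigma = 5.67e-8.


T^4 = 5.4402e+11
Tsurr^4 = 1.0657e+10
Q = 0.5580 * 5.67e-8 * 2.2230 * 5.3336e+11 = 37512.8074 W

37512.8074 W


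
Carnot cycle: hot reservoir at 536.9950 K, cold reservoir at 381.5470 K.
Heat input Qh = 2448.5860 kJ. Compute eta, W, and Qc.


eta = 1 - 381.5470/536.9950 = 0.2895
W = 0.2895 * 2448.5860 = 708.8107 kJ
Qc = 2448.5860 - 708.8107 = 1739.7753 kJ

eta = 28.9478%, W = 708.8107 kJ, Qc = 1739.7753 kJ


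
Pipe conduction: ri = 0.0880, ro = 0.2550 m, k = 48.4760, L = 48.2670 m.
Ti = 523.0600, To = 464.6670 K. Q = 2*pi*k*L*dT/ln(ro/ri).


dT = 58.3930 K
ln(ro/ri) = 1.0639
Q = 2*pi*48.4760*48.2670*58.3930 / 1.0639 = 806874.5534 W

806874.5534 W


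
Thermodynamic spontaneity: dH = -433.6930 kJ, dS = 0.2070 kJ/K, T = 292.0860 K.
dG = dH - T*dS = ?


T*dS = 292.0860 * 0.2070 = 60.4618 kJ
dG = -433.6930 - 60.4618 = -494.1548 kJ (spontaneous)

dG = -494.1548 kJ, spontaneous


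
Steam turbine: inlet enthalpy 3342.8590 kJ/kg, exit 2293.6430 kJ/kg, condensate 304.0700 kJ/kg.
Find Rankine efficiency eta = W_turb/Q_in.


W = 1049.2160 kJ/kg
Q_in = 3038.7890 kJ/kg
eta = 0.3453 = 34.5274%

eta = 34.5274%


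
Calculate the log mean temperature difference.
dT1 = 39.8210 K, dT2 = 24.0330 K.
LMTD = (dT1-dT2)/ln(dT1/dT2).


dT1/dT2 = 1.6569
ln(dT1/dT2) = 0.5050
LMTD = 15.7880 / 0.5050 = 31.2654 K

31.2654 K


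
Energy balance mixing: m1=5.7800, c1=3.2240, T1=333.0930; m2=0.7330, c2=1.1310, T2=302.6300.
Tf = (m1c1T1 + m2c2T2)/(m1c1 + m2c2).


num = 6457.9820
den = 19.4637
Tf = 331.7955 K

331.7955 K


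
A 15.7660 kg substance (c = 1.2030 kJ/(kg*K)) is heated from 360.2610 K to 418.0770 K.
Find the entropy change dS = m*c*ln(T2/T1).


T2/T1 = 1.1605
ln(T2/T1) = 0.1488
dS = 15.7660 * 1.2030 * 0.1488 = 2.8229 kJ/K

2.8229 kJ/K


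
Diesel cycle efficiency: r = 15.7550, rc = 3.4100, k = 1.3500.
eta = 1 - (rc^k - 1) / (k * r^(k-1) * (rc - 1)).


r^(k-1) = 2.6248
rc^k = 5.2386
eta = 0.5037 = 50.3660%

50.3660%


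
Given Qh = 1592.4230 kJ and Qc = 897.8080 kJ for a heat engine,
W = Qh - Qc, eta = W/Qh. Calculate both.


W = 1592.4230 - 897.8080 = 694.6150 kJ
eta = 694.6150 / 1592.4230 = 0.4362 = 43.6200%

W = 694.6150 kJ, eta = 43.6200%


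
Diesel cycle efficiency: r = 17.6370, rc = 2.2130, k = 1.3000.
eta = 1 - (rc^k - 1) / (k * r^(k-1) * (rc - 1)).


r^(k-1) = 2.3655
rc^k = 2.8085
eta = 0.5152 = 51.5170%

51.5170%


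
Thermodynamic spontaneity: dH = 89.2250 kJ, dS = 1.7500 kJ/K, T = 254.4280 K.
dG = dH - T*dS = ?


T*dS = 254.4280 * 1.7500 = 445.2490 kJ
dG = 89.2250 - 445.2490 = -356.0240 kJ (spontaneous)

dG = -356.0240 kJ, spontaneous


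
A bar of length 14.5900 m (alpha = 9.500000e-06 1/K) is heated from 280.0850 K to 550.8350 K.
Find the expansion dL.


dT = 270.7500 K
dL = 9.500000e-06 * 14.5900 * 270.7500 = 0.037527 m
L_final = 14.627527 m

dL = 0.037527 m


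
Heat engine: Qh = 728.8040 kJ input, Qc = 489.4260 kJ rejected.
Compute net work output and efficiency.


W = 728.8040 - 489.4260 = 239.3780 kJ
eta = 239.3780 / 728.8040 = 0.3285 = 32.8453%

W = 239.3780 kJ, eta = 32.8453%


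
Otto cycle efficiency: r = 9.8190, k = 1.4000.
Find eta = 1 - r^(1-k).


r^(k-1) = 2.4936
eta = 1 - 1/2.4936 = 0.5990 = 59.8973%

59.8973%


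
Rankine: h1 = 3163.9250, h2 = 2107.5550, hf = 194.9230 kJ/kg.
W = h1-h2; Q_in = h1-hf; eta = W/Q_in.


W = 1056.3700 kJ/kg
Q_in = 2969.0020 kJ/kg
eta = 0.3558 = 35.5800%

eta = 35.5800%


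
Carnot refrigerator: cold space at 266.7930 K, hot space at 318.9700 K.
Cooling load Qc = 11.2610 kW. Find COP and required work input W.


COP = 266.7930 / 52.1770 = 5.1132
W = 11.2610 / 5.1132 = 2.2023 kW

COP = 5.1132, W = 2.2023 kW


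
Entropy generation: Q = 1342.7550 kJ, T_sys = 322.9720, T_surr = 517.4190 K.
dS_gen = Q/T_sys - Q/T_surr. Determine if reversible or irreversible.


dS_sys = 1342.7550/322.9720 = 4.1575 kJ/K
dS_surr = -1342.7550/517.4190 = -2.5951 kJ/K
dS_gen = 4.1575 - 2.5951 = 1.5624 kJ/K (irreversible)

dS_gen = 1.5624 kJ/K, irreversible


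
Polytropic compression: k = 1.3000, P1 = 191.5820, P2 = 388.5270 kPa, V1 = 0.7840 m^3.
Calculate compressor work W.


(k-1)/k = 0.2308
(P2/P1)^exp = 1.1772
W = 4.3333 * 191.5820 * 0.7840 * (1.1772 - 1) = 115.3536 kJ

115.3536 kJ


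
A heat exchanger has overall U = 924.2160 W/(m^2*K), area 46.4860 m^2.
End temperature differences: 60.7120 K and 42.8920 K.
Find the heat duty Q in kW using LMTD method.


LMTD = 51.2871 K
Q = 924.2160 * 46.4860 * 51.2871 = 2203451.4709 W = 2203.4515 kW

2203.4515 kW


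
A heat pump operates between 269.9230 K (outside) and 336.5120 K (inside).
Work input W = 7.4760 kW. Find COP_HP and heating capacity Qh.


COP = 336.5120 / 66.5890 = 5.0536
Qh = 5.0536 * 7.4760 = 37.7805 kW

COP = 5.0536, Qh = 37.7805 kW


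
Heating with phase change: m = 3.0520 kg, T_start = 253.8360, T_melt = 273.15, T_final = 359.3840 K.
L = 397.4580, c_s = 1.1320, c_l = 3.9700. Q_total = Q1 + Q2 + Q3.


Q1 (sensible, solid) = 3.0520 * 1.1320 * 19.3140 = 66.7272 kJ
Q2 (latent) = 3.0520 * 397.4580 = 1213.0418 kJ
Q3 (sensible, liquid) = 3.0520 * 3.9700 * 86.2340 = 1044.8491 kJ
Q_total = 2324.6181 kJ

2324.6181 kJ


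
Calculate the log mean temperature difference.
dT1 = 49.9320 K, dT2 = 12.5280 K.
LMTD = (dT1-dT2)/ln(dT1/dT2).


dT1/dT2 = 3.9856
ln(dT1/dT2) = 1.3827
LMTD = 37.4040 / 1.3827 = 27.0515 K

27.0515 K


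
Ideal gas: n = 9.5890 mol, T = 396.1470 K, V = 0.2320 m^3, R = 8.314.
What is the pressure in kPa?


P = nRT/V = 9.5890 * 8.314 * 396.1470 / 0.2320
= 31582.0059 / 0.2320 = 136129.3357 Pa = 136.1293 kPa

136.1293 kPa


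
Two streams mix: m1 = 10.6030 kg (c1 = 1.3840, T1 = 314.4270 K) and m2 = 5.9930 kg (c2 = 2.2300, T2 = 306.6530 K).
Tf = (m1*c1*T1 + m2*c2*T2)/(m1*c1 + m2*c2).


num = 8712.3056
den = 28.0389
Tf = 310.7216 K

310.7216 K


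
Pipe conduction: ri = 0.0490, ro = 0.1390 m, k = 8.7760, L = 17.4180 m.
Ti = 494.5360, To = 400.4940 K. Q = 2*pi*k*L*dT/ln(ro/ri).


dT = 94.0420 K
ln(ro/ri) = 1.0427
Q = 2*pi*8.7760*17.4180*94.0420 / 1.0427 = 86627.6562 W

86627.6562 W


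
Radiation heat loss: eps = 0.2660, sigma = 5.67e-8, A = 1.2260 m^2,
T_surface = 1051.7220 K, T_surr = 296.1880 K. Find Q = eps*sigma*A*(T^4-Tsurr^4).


T^4 = 1.2235e+12
Tsurr^4 = 7.6961e+09
Q = 0.2660 * 5.67e-8 * 1.2260 * 1.2158e+12 = 22481.1521 W

22481.1521 W


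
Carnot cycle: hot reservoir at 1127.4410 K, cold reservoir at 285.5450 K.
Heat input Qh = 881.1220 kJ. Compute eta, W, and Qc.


eta = 1 - 285.5450/1127.4410 = 0.7467
W = 0.7467 * 881.1220 = 657.9618 kJ
Qc = 881.1220 - 657.9618 = 223.1602 kJ

eta = 74.6732%, W = 657.9618 kJ, Qc = 223.1602 kJ


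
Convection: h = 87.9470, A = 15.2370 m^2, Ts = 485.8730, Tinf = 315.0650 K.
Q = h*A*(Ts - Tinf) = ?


dT = 170.8080 K
Q = 87.9470 * 15.2370 * 170.8080 = 228890.9938 W

228890.9938 W


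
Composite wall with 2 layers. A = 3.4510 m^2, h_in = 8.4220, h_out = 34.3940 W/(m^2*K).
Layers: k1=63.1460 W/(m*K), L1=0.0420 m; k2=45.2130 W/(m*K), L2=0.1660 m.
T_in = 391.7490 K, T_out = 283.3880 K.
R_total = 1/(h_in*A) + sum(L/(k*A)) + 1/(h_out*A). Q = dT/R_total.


R_conv_in = 1/(8.4220*3.4510) = 0.0344
R_1 = 0.0420/(63.1460*3.4510) = 0.0002
R_2 = 0.1660/(45.2130*3.4510) = 0.0011
R_conv_out = 1/(34.3940*3.4510) = 0.0084
R_total = 0.0441 K/W
Q = 108.3610 / 0.0441 = 2457.8274 W

R_total = 0.0441 K/W, Q = 2457.8274 W


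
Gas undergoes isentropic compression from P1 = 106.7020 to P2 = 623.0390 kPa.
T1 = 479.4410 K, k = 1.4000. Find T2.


(k-1)/k = 0.2857
(P2/P1)^exp = 1.6556
T2 = 479.4410 * 1.6556 = 793.7618 K

793.7618 K


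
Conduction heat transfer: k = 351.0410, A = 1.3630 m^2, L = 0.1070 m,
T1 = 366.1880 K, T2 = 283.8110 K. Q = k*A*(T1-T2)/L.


dT = 82.3770 K
Q = 351.0410 * 1.3630 * 82.3770 / 0.1070 = 368362.9082 W

368362.9082 W


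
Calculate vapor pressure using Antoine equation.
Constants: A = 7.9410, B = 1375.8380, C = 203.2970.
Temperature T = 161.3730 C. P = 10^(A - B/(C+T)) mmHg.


C+T = 364.6700
B/(C+T) = 3.7728
log10(P) = 7.9410 - 3.7728 = 4.1682
P = 10^4.1682 = 14728.8816 mmHg

14728.8816 mmHg


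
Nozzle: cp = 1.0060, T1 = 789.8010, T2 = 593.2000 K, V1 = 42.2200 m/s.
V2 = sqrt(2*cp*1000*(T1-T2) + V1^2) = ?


dT = 196.6010 K
2*cp*1000*dT = 395561.2120
V1^2 = 1782.5284
V2 = sqrt(397343.7404) = 630.3521 m/s

630.3521 m/s


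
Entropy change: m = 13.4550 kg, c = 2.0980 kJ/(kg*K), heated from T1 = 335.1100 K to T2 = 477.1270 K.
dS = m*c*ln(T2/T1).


T2/T1 = 1.4238
ln(T2/T1) = 0.3533
dS = 13.4550 * 2.0980 * 0.3533 = 9.9738 kJ/K

9.9738 kJ/K


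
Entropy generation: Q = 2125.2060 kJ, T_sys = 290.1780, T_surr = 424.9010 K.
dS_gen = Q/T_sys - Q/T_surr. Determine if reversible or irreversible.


dS_sys = 2125.2060/290.1780 = 7.3238 kJ/K
dS_surr = -2125.2060/424.9010 = -5.0016 kJ/K
dS_gen = 7.3238 - 5.0016 = 2.3222 kJ/K (irreversible)

dS_gen = 2.3222 kJ/K, irreversible


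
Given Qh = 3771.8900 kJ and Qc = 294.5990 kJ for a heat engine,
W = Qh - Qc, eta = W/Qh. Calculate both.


W = 3771.8900 - 294.5990 = 3477.2910 kJ
eta = 3477.2910 / 3771.8900 = 0.9219 = 92.1896%

W = 3477.2910 kJ, eta = 92.1896%


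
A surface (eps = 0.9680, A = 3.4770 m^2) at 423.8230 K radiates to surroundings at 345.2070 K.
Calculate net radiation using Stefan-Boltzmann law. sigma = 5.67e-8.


T^4 = 3.2265e+10
Tsurr^4 = 1.4201e+10
Q = 0.9680 * 5.67e-8 * 3.4770 * 1.8064e+10 = 3447.3782 W

3447.3782 W


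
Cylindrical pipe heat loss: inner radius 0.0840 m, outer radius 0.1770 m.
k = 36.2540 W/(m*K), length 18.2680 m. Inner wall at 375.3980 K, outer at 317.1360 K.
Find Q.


dT = 58.2620 K
ln(ro/ri) = 0.7453
Q = 2*pi*36.2540*18.2680*58.2620 / 0.7453 = 325283.3837 W

325283.3837 W


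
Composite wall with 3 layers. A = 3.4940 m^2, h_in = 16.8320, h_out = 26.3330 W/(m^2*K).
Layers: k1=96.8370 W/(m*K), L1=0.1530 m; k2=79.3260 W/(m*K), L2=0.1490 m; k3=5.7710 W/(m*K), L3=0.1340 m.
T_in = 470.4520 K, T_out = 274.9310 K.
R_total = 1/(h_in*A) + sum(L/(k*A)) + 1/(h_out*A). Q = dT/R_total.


R_conv_in = 1/(16.8320*3.4940) = 0.0170
R_1 = 0.1530/(96.8370*3.4940) = 0.0005
R_2 = 0.1490/(79.3260*3.4940) = 0.0005
R_3 = 0.1340/(5.7710*3.4940) = 0.0066
R_conv_out = 1/(26.3330*3.4940) = 0.0109
R_total = 0.0355 K/W
Q = 195.5210 / 0.0355 = 5506.4504 W

R_total = 0.0355 K/W, Q = 5506.4504 W


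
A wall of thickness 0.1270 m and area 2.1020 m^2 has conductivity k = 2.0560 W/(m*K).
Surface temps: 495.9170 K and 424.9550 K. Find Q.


dT = 70.9620 K
Q = 2.0560 * 2.1020 * 70.9620 / 0.1270 = 2414.7821 W

2414.7821 W


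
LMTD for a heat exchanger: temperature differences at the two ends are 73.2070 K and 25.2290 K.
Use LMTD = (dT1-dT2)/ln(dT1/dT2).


dT1/dT2 = 2.9017
ln(dT1/dT2) = 1.0653
LMTD = 47.9780 / 1.0653 = 45.0372 K

45.0372 K


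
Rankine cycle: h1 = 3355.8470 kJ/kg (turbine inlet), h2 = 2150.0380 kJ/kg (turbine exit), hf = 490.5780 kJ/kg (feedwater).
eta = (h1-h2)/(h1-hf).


W = 1205.8090 kJ/kg
Q_in = 2865.2690 kJ/kg
eta = 0.4208 = 42.0836%

eta = 42.0836%


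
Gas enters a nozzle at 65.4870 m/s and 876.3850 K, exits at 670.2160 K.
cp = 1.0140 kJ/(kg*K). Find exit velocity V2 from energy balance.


dT = 206.1690 K
2*cp*1000*dT = 418110.7320
V1^2 = 4288.5472
V2 = sqrt(422399.2792) = 649.9225 m/s

649.9225 m/s


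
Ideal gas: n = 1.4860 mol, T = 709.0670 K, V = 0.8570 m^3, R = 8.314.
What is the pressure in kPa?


P = nRT/V = 1.4860 * 8.314 * 709.0670 / 0.8570
= 8760.2420 / 0.8570 = 10221.9860 Pa = 10.2220 kPa

10.2220 kPa


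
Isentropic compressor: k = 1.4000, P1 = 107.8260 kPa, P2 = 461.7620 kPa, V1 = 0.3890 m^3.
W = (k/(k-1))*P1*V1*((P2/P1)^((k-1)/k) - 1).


(k-1)/k = 0.2857
(P2/P1)^exp = 1.5152
W = 3.5000 * 107.8260 * 0.3890 * (1.5152 - 1) = 75.6413 kJ

75.6413 kJ


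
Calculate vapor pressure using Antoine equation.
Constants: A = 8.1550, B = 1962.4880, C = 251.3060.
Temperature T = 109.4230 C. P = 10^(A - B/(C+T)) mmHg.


C+T = 360.7290
B/(C+T) = 5.4403
log10(P) = 8.1550 - 5.4403 = 2.7147
P = 10^2.7147 = 518.3954 mmHg

518.3954 mmHg


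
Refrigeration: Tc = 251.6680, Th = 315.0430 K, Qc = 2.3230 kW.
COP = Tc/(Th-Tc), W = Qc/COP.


COP = 251.6680 / 63.3750 = 3.9711
W = 2.3230 / 3.9711 = 0.5850 kW

COP = 3.9711, W = 0.5850 kW


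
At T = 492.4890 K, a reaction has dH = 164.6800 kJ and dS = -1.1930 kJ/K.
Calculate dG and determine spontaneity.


T*dS = 492.4890 * -1.1930 = -587.5394 kJ
dG = 164.6800 + 587.5394 = 752.2194 kJ (non-spontaneous)

dG = 752.2194 kJ, non-spontaneous


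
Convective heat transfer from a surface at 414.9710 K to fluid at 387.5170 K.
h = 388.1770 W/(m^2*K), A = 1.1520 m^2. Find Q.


dT = 27.4540 K
Q = 388.1770 * 1.1520 * 27.4540 = 12276.8771 W

12276.8771 W


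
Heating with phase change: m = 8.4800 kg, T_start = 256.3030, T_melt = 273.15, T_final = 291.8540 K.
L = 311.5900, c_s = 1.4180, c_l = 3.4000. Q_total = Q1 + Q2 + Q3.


Q1 (sensible, solid) = 8.4800 * 1.4180 * 16.8470 = 202.5791 kJ
Q2 (latent) = 8.4800 * 311.5900 = 2642.2832 kJ
Q3 (sensible, liquid) = 8.4800 * 3.4000 * 18.7040 = 539.2737 kJ
Q_total = 3384.1360 kJ

3384.1360 kJ


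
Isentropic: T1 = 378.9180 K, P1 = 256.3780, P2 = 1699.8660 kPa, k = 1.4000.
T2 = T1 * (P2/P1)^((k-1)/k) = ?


(k-1)/k = 0.2857
(P2/P1)^exp = 1.7168
T2 = 378.9180 * 1.7168 = 650.5328 K

650.5328 K


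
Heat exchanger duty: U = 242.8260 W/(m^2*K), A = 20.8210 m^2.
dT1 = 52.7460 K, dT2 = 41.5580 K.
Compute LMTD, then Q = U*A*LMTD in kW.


LMTD = 46.9299 K
Q = 242.8260 * 20.8210 * 46.9299 = 237272.1718 W = 237.2722 kW

237.2722 kW


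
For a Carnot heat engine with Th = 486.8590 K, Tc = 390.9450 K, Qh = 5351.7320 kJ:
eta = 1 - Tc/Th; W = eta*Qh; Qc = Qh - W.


eta = 1 - 390.9450/486.8590 = 0.1970
W = 0.1970 * 5351.7320 = 1054.3217 kJ
Qc = 5351.7320 - 1054.3217 = 4297.4103 kJ

eta = 19.7006%, W = 1054.3217 kJ, Qc = 4297.4103 kJ


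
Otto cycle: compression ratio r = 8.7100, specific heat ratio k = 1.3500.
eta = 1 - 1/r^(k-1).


r^(k-1) = 2.1331
eta = 1 - 1/2.1331 = 0.5312 = 53.1193%

53.1193%


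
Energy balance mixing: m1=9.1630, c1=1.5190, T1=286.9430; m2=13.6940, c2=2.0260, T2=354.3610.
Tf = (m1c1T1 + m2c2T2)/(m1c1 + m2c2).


num = 13825.2512
den = 41.6626
Tf = 331.8381 K

331.8381 K


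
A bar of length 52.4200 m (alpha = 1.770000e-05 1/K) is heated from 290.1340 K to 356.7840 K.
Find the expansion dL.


dT = 66.6500 K
dL = 1.770000e-05 * 52.4200 * 66.6500 = 0.061840 m
L_final = 52.481840 m

dL = 0.061840 m


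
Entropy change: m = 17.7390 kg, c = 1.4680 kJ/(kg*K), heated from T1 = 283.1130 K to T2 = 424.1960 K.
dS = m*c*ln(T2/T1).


T2/T1 = 1.4983
ln(T2/T1) = 0.4043
dS = 17.7390 * 1.4680 * 0.4043 = 10.5296 kJ/K

10.5296 kJ/K


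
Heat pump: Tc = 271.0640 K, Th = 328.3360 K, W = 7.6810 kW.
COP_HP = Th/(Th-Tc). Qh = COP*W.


COP = 328.3360 / 57.2720 = 5.7329
Qh = 5.7329 * 7.6810 = 44.0346 kW

COP = 5.7329, Qh = 44.0346 kW


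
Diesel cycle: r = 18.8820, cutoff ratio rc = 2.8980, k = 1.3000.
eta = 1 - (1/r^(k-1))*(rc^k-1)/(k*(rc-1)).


r^(k-1) = 2.4144
rc^k = 3.9877
eta = 0.4985 = 49.8478%

49.8478%


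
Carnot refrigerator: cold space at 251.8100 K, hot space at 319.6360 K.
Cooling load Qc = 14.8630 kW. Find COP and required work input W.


COP = 251.8100 / 67.8260 = 3.7126
W = 14.8630 / 3.7126 = 4.0034 kW

COP = 3.7126, W = 4.0034 kW


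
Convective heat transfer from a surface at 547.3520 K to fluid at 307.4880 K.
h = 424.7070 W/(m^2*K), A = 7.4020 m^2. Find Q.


dT = 239.8640 K
Q = 424.7070 * 7.4020 * 239.8640 = 754055.9507 W

754055.9507 W


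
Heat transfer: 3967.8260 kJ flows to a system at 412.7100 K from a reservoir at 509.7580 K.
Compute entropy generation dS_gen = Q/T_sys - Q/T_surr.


dS_sys = 3967.8260/412.7100 = 9.6141 kJ/K
dS_surr = -3967.8260/509.7580 = -7.7837 kJ/K
dS_gen = 9.6141 - 7.7837 = 1.8303 kJ/K (irreversible)

dS_gen = 1.8303 kJ/K, irreversible


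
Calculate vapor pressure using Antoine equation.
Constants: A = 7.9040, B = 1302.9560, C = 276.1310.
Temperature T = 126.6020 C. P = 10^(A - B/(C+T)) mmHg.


C+T = 402.7330
B/(C+T) = 3.2353
log10(P) = 7.9040 - 3.2353 = 4.6687
P = 10^4.6687 = 46635.3332 mmHg

46635.3332 mmHg


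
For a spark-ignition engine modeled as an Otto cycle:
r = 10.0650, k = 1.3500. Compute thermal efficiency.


r^(k-1) = 2.2438
eta = 1 - 1/2.2438 = 0.5543 = 55.4328%

55.4328%


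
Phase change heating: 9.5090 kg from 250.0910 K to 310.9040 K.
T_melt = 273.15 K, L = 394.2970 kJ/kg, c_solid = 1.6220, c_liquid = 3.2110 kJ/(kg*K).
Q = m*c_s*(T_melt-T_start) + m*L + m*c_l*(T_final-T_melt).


Q1 (sensible, solid) = 9.5090 * 1.6220 * 23.0590 = 355.6527 kJ
Q2 (latent) = 9.5090 * 394.2970 = 3749.3702 kJ
Q3 (sensible, liquid) = 9.5090 * 3.2110 * 37.7540 = 1152.7579 kJ
Q_total = 5257.7809 kJ

5257.7809 kJ


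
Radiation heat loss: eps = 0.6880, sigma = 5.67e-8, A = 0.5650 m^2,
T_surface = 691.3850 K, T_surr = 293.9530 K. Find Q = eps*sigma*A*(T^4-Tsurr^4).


T^4 = 2.2850e+11
Tsurr^4 = 7.4664e+09
Q = 0.6880 * 5.67e-8 * 0.5650 * 2.2103e+11 = 4871.6000 W

4871.6000 W


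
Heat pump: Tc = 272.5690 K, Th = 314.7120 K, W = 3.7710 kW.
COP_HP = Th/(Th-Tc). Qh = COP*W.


COP = 314.7120 / 42.1430 = 7.4677
Qh = 7.4677 * 3.7710 = 28.1608 kW

COP = 7.4677, Qh = 28.1608 kW


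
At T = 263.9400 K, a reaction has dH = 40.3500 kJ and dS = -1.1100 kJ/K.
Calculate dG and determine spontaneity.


T*dS = 263.9400 * -1.1100 = -292.9734 kJ
dG = 40.3500 + 292.9734 = 333.3234 kJ (non-spontaneous)

dG = 333.3234 kJ, non-spontaneous


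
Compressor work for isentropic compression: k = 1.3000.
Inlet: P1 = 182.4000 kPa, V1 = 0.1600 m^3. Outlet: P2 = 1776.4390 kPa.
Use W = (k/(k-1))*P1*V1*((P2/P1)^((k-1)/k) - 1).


(k-1)/k = 0.2308
(P2/P1)^exp = 1.6909
W = 4.3333 * 182.4000 * 0.1600 * (1.6909 - 1) = 87.3756 kJ

87.3756 kJ


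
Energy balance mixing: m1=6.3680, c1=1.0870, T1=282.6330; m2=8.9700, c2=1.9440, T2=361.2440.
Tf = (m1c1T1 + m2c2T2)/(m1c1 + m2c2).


num = 8255.6474
den = 24.3597
Tf = 338.9060 K

338.9060 K


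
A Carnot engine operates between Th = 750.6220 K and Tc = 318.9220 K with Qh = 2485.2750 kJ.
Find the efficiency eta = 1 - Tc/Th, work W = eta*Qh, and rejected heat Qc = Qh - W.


eta = 1 - 318.9220/750.6220 = 0.5751
W = 0.5751 * 2485.2750 = 1429.3389 kJ
Qc = 2485.2750 - 1429.3389 = 1055.9361 kJ

eta = 57.5123%, W = 1429.3389 kJ, Qc = 1055.9361 kJ


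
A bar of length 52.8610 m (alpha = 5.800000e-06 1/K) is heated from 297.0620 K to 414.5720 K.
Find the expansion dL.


dT = 117.5100 K
dL = 5.800000e-06 * 52.8610 * 117.5100 = 0.036028 m
L_final = 52.897028 m

dL = 0.036028 m


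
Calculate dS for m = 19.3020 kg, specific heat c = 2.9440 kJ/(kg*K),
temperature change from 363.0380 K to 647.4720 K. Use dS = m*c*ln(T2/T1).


T2/T1 = 1.7835
ln(T2/T1) = 0.5786
dS = 19.3020 * 2.9440 * 0.5786 = 32.8772 kJ/K

32.8772 kJ/K


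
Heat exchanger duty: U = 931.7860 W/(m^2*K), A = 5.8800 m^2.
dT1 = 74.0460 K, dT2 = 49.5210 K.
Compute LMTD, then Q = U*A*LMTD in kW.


LMTD = 60.9635 K
Q = 931.7860 * 5.8800 * 60.9635 = 334013.1846 W = 334.0132 kW

334.0132 kW


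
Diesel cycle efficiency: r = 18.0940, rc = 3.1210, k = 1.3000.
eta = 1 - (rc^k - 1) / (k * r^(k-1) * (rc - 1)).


r^(k-1) = 2.3837
rc^k = 4.3912
eta = 0.4841 = 48.4050%

48.4050%


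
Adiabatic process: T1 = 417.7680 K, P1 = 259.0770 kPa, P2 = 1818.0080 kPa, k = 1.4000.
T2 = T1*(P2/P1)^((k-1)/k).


(k-1)/k = 0.2857
(P2/P1)^exp = 1.7449
T2 = 417.7680 * 1.7449 = 728.9490 K

728.9490 K


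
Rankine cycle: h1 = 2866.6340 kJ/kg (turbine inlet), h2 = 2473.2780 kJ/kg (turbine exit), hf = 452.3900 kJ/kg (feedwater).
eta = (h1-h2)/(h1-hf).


W = 393.3560 kJ/kg
Q_in = 2414.2440 kJ/kg
eta = 0.1629 = 16.2931%

eta = 16.2931%


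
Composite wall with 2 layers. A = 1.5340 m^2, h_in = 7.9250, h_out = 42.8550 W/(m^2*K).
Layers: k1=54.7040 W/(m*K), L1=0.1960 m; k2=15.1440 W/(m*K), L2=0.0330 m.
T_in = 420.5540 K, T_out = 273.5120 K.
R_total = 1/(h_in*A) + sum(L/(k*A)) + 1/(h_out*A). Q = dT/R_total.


R_conv_in = 1/(7.9250*1.5340) = 0.0823
R_1 = 0.1960/(54.7040*1.5340) = 0.0023
R_2 = 0.0330/(15.1440*1.5340) = 0.0014
R_conv_out = 1/(42.8550*1.5340) = 0.0152
R_total = 0.1012 K/W
Q = 147.0420 / 0.1012 = 1452.6224 W

R_total = 0.1012 K/W, Q = 1452.6224 W


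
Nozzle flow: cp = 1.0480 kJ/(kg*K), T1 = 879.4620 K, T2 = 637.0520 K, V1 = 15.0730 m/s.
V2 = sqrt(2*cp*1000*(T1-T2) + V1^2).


dT = 242.4100 K
2*cp*1000*dT = 508091.3600
V1^2 = 227.1953
V2 = sqrt(508318.5553) = 712.9646 m/s

712.9646 m/s


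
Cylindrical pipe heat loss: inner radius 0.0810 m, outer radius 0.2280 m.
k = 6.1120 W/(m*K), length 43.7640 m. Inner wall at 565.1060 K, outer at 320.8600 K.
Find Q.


dT = 244.2460 K
ln(ro/ri) = 1.0349
Q = 2*pi*6.1120*43.7640*244.2460 / 1.0349 = 396653.0298 W

396653.0298 W


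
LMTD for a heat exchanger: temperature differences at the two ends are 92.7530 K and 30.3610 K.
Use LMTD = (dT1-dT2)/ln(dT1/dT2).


dT1/dT2 = 3.0550
ln(dT1/dT2) = 1.1168
LMTD = 62.3920 / 1.1168 = 55.8677 K

55.8677 K
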